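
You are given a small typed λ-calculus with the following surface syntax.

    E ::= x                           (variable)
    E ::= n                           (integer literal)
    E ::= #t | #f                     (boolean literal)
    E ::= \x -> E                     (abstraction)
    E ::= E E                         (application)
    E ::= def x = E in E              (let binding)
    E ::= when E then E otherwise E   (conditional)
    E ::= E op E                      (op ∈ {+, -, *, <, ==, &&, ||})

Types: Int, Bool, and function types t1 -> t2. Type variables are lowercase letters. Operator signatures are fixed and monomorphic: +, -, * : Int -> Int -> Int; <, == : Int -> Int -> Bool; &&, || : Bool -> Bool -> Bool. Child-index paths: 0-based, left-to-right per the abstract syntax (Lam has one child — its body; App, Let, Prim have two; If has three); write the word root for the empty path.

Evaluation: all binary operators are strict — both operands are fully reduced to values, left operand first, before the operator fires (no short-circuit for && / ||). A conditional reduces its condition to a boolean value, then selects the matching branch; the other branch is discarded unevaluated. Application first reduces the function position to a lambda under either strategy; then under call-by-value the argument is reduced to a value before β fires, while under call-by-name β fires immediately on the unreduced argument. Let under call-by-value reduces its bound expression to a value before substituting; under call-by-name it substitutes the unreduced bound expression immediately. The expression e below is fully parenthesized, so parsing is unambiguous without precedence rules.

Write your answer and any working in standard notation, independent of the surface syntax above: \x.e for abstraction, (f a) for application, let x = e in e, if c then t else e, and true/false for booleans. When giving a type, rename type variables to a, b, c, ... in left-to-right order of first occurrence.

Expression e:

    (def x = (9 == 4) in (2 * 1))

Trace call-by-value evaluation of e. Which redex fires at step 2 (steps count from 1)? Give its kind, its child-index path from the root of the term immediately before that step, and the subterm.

Trace:
step 0: (let x = (9 == 4) in (2 * 1))
step 1: [delta@0] (let x = false in (2 * 1))
step 2: [let@root] (2 * 1)

Answer: let at root : (let x = false in (2 * 1))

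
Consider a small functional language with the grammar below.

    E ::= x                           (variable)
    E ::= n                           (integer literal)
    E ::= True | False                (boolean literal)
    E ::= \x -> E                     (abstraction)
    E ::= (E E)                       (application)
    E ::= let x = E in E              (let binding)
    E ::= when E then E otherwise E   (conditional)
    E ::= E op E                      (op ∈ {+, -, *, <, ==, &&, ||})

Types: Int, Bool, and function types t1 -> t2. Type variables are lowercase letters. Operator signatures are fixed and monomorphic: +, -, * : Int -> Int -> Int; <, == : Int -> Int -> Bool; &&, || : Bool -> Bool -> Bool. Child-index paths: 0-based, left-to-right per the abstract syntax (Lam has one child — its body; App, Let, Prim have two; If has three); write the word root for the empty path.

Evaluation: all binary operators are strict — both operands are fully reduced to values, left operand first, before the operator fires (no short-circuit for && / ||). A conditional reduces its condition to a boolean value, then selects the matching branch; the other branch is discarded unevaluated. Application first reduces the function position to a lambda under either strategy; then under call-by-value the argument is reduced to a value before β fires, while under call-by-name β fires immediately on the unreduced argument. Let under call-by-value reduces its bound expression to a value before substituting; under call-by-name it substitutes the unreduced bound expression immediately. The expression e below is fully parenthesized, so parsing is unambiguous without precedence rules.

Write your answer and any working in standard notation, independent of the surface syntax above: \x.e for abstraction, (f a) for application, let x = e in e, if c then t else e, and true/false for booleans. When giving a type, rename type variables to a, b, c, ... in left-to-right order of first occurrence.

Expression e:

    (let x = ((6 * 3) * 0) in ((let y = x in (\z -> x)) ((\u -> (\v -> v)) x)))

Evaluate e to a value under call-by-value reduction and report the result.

Derivation:
step 0: (let x = ((6 * 3) * 0) in ((let y = x in (\z.x)) ((\u.(\v.v)) x)))
step 1: [delta@0.0] (let x = (18 * 0) in ((let y = x in (\z.x)) ((\u.(\v.v)) x)))
step 2: [delta@0] (let x = 0 in ((let y = x in (\z.x)) ((\u.(\v.v)) x)))
step 3: [let@root] ((let y = 0 in (\z.0)) ((\u.(\v.v)) 0))
step 4: [let@0] ((\z.0) ((\u.(\v.v)) 0))
step 5: [beta@1] ((\z.0) (\v.v))
step 6: [beta@root] 0

Answer: 0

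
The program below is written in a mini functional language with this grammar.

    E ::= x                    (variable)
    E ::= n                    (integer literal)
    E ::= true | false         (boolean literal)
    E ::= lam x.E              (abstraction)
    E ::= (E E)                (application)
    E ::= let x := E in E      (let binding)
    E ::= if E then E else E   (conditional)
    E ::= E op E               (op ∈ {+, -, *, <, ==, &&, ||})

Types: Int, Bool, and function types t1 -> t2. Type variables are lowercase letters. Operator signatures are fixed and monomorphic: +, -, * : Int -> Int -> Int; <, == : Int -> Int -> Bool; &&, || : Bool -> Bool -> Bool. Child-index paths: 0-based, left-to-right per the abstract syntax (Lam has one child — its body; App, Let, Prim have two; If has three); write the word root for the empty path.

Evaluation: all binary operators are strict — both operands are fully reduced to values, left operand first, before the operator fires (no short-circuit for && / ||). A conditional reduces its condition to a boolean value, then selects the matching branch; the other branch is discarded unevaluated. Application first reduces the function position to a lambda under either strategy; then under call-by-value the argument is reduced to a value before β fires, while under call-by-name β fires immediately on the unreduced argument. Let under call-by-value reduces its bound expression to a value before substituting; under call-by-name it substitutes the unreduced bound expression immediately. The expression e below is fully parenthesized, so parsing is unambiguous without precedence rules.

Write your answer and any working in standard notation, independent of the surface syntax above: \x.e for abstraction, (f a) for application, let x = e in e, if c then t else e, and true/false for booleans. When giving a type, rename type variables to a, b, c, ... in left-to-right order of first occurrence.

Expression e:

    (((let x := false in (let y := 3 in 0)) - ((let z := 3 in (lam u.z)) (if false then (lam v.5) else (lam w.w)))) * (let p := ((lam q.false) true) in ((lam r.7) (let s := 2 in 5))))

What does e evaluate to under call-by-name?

Answer: -21

Derivation:
step 0: (((let x = false in (let y = 3 in 0)) - ((let z = 3 in (\u.z)) (if false then (\v.5) else (\w.w)))) * (let p = ((\q.false) true) in ((\r.7) (let s = 2 in 5))))
step 1: [let@0.0] (((let y = 3 in 0) - ((let z = 3 in (\u.z)) (if false then (\v.5) else (\w.w)))) * (let p = ((\q.false) true) in ((\r.7) (let s = 2 in 5))))
step 2: [let@0.0] ((0 - ((let z = 3 in (\u.z)) (if false then (\v.5) else (\w.w)))) * (let p = ((\q.false) true) in ((\r.7) (let s = 2 in 5))))
step 3: [let@0.1.0] ((0 - ((\u.3) (if false then (\v.5) else (\w.w)))) * (let p = ((\q.false) true) in ((\r.7) (let s = 2 in 5))))
step 4: [beta@0.1] ((0 - 3) * (let p = ((\q.false) true) in ((\r.7) (let s = 2 in 5))))
step 5: [delta@0] (-3 * (let p = ((\q.false) true) in ((\r.7) (let s = 2 in 5))))
step 6: [let@1] (-3 * ((\r.7) (let s = 2 in 5)))
step 7: [beta@1] (-3 * 7)
step 8: [delta@root] -21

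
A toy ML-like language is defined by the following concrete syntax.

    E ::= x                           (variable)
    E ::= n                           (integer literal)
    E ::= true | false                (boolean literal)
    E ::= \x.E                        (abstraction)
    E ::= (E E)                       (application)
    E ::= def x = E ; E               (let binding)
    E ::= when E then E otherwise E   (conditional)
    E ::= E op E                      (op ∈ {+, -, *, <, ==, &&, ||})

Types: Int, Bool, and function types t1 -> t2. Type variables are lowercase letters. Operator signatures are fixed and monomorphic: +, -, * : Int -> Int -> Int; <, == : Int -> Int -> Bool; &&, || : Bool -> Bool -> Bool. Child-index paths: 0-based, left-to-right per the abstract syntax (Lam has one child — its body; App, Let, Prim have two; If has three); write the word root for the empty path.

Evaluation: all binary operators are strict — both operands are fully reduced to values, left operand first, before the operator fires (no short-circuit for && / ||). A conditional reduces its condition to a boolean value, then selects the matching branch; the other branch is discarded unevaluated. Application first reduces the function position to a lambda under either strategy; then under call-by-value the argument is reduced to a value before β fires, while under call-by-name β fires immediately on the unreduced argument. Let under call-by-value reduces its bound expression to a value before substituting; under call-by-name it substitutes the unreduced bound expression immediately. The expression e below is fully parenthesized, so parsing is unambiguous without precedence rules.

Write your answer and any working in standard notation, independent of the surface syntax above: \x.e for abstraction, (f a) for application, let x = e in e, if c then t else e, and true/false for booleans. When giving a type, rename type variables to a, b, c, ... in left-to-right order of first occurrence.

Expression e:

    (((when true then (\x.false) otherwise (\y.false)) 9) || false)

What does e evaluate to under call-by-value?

Trace:
step 0: (((if true then (\x.false) else (\y.false)) 9) || false)
step 1: [if@0.0] (((\x.false) 9) || false)
step 2: [beta@0] (false || false)
step 3: [delta@root] false

Answer: false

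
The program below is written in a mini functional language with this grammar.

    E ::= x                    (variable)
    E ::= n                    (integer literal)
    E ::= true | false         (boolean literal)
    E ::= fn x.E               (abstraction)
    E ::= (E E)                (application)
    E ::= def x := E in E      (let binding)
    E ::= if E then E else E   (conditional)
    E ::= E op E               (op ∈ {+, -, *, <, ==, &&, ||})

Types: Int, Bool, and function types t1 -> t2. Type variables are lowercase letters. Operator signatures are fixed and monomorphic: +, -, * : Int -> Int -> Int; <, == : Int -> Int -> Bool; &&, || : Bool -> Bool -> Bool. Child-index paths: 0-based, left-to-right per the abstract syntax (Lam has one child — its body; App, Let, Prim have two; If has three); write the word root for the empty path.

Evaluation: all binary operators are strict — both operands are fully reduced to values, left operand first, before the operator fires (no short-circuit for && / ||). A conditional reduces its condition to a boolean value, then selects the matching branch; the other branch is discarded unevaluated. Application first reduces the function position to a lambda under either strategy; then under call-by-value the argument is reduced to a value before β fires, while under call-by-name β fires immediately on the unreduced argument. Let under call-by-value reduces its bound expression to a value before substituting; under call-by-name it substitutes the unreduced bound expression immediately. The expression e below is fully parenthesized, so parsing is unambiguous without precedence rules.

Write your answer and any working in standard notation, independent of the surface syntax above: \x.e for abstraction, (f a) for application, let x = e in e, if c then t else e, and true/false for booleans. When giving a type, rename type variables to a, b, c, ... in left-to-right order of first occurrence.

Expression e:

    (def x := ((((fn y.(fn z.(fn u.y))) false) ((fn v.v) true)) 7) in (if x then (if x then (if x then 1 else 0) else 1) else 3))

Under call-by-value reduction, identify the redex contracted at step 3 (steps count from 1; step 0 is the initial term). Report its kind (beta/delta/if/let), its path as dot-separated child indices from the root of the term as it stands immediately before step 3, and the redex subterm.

Answer: beta at 0.0 : ((\z.(\u.false)) true)

Trace:
step 0: (let x = ((((\y.(\z.(\u.y))) false) ((\v.v) true)) 7) in (if x then (if x then (if x then 1 else 0) else 1) else 3))
step 1: [beta@0.0.0] (let x = (((\z.(\u.false)) ((\v.v) true)) 7) in (if x then (if x then (if x then 1 else 0) else 1) else 3))
step 2: [beta@0.0.1] (let x = (((\z.(\u.false)) true) 7) in (if x then (if x then (if x then 1 else 0) else 1) else 3))
step 3: [beta@0.0] (let x = ((\u.false) 7) in (if x then (if x then (if x then 1 else 0) else 1) else 3))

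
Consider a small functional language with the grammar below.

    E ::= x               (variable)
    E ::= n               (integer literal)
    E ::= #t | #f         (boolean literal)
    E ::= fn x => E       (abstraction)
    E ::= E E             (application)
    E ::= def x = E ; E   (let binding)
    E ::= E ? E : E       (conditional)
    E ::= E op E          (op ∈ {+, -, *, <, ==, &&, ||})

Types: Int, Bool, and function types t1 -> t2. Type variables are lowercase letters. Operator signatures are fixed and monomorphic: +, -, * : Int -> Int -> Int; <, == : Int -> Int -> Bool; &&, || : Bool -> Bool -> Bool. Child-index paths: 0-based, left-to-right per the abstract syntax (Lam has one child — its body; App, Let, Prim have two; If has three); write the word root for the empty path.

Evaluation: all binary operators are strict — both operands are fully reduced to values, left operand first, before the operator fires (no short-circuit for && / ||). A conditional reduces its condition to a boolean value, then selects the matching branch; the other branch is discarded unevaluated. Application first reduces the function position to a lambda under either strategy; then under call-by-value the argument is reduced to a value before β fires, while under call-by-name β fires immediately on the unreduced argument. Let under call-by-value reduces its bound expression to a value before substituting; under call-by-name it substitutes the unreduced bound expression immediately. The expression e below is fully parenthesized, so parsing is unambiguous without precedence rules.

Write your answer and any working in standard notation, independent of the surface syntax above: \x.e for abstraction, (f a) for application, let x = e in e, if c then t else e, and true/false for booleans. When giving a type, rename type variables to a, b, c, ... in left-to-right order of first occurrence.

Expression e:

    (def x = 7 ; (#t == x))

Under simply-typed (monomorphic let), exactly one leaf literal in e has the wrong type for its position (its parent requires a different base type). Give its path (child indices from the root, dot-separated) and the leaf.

Derivation:
let x : Int
  unify Bool ~ Int
  FAIL: mismatch Bool ~ Int

Answer: 1.0 : true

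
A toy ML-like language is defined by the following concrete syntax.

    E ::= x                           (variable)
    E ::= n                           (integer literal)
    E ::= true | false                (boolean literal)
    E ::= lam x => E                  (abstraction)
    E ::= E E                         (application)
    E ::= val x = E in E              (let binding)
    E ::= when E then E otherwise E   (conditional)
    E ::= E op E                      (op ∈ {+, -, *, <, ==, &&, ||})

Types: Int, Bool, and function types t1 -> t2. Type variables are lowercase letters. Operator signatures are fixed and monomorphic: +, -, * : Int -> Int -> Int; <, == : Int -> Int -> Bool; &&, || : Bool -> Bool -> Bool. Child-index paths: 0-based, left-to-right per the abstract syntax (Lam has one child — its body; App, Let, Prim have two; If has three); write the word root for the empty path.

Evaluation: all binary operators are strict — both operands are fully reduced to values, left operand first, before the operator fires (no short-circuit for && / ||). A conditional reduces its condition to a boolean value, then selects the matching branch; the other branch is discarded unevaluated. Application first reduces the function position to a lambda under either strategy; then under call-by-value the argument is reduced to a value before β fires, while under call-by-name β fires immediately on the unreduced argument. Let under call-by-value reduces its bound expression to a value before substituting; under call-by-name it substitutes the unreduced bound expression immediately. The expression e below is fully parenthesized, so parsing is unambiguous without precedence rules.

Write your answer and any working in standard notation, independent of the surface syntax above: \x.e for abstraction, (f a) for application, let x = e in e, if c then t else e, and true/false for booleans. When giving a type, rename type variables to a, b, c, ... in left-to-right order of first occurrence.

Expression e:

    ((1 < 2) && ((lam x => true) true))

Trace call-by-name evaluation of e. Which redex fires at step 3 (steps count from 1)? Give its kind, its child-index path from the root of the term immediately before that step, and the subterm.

Trace:
step 0: ((1 < 2) && ((\x.true) true))
step 1: [delta@0] (true && ((\x.true) true))
step 2: [beta@1] (true && true)
step 3: [delta@root] true

Answer: delta at root : (true && true)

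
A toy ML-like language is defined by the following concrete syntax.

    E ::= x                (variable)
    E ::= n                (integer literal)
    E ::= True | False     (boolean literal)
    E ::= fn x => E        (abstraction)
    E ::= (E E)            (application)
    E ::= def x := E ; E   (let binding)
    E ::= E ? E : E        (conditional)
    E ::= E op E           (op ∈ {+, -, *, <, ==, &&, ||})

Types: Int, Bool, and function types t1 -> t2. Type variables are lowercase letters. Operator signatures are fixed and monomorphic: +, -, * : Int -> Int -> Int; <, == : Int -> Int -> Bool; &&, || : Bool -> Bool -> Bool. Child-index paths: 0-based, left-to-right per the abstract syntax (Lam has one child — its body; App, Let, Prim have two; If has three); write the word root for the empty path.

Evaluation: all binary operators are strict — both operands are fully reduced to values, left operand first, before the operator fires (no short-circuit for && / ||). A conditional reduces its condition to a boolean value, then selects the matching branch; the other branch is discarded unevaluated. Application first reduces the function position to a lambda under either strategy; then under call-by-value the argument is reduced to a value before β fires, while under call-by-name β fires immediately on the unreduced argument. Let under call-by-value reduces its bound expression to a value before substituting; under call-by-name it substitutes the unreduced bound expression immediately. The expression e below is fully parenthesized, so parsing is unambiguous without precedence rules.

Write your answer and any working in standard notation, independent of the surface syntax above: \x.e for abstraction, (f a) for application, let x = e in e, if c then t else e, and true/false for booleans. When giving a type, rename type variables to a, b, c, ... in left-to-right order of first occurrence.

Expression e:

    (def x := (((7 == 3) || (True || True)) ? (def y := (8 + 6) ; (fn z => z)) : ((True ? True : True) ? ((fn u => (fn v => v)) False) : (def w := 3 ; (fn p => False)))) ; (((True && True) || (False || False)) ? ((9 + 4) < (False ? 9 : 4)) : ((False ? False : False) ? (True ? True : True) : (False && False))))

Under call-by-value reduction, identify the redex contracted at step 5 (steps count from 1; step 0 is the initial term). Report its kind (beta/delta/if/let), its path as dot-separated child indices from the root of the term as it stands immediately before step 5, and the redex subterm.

Answer: delta at 0.0 : (8 + 6)

Working:
step 0: (let x = (if ((7 == 3) || (true || true)) then (let y = (8 + 6) in (\z.z)) else (if (if true then true else true) then ((\u.(\v.v)) false) else (let w = 3 in (\p.false)))) in (if ((true && true) || (false || false)) then ((9 + 4) < (if false then 9 else 4)) else (if (if false then false else false) then (if true then true else true) else (false && false))))
step 1: [delta@0.0.0] (let x = (if (false || (true || true)) then (let y = (8 + 6) in (\z.z)) else (if (if true then true else true) then ((\u.(\v.v)) false) else (let w = 3 in (\p.false)))) in (if ((true && true) || (false || false)) then ((9 + 4) < (if false then 9 else 4)) else (if (if false then false else false) then (if true then true else true) else (false && false))))
step 2: [delta@0.0.1] (let x = (if (false || true) then (let y = (8 + 6) in (\z.z)) else (if (if true then true else true) then ((\u.(\v.v)) false) else (let w = 3 in (\p.false)))) in (if ((true && true) || (false || false)) then ((9 + 4) < (if false then 9 else 4)) else (if (if false then false else false) then (if true then true else true) else (false && false))))
step 3: [delta@0.0] (let x = (if true then (let y = (8 + 6) in (\z.z)) else (if (if true then true else true) then ((\u.(\v.v)) false) else (let w = 3 in (\p.false)))) in (if ((true && true) || (false || false)) then ((9 + 4) < (if false then 9 else 4)) else (if (if false then false else false) then (if true then true else true) else (false && false))))
step 4: [if@0] (let x = (let y = (8 + 6) in (\z.z)) in (if ((true && true) || (false || false)) then ((9 + 4) < (if false then 9 else 4)) else (if (if false then false else false) then (if true then true else true) else (false && false))))
step 5: [delta@0.0] (let x = (let y = 14 in (\z.z)) in (if ((true && true) || (false || false)) then ((9 + 4) < (if false then 9 else 4)) else (if (if false then false else false) then (if true then true else true) else (false && false))))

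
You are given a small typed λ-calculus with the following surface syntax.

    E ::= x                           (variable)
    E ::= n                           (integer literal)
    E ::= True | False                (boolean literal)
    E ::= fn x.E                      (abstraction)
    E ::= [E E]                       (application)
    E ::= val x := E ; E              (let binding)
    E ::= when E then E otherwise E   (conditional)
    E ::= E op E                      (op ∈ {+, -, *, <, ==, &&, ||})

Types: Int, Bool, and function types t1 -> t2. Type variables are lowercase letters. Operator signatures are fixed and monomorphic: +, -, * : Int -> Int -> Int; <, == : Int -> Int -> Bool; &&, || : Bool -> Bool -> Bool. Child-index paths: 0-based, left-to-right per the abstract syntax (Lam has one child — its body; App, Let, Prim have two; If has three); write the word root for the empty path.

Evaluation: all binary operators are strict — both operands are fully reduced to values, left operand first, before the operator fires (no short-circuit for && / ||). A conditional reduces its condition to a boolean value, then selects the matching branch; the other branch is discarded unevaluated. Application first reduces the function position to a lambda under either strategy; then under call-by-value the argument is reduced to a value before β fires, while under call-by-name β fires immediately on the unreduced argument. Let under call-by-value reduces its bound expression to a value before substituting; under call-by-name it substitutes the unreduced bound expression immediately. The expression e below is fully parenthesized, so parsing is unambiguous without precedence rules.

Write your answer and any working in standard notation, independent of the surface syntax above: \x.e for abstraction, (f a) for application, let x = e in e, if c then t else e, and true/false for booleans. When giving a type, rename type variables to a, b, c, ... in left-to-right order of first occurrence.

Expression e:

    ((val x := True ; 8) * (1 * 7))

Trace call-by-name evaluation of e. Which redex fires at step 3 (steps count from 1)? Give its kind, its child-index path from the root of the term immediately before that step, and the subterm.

Answer: delta at root : (8 * 7)

Trace:
step 0: ((let x = true in 8) * (1 * 7))
step 1: [let@0] (8 * (1 * 7))
step 2: [delta@1] (8 * 7)
step 3: [delta@root] 56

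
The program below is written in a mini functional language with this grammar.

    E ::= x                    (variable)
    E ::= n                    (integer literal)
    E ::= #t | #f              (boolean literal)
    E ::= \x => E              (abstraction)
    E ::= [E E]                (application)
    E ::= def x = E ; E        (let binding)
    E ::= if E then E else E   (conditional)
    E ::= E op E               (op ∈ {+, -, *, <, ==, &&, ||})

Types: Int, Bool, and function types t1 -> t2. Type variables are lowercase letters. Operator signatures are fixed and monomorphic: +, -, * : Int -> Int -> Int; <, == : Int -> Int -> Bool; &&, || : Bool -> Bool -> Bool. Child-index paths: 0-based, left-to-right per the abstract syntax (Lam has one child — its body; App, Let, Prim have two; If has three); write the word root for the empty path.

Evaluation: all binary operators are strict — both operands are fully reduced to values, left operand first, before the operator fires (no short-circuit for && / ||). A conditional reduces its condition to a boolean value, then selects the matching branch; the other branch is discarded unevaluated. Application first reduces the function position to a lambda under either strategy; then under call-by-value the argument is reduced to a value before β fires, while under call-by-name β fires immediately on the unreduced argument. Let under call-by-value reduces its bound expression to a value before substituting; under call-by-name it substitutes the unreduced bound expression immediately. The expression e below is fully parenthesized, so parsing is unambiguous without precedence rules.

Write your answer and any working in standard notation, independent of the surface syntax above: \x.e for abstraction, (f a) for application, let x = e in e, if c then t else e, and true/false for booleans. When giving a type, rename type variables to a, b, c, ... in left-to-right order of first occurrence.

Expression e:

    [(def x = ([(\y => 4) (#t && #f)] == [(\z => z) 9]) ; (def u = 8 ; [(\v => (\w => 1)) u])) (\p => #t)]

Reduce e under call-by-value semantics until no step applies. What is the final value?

Derivation:
step 0: ((let x = (((\y.4) (true && false)) == ((\z.z) 9)) in (let u = 8 in ((\v.(\w.1)) u))) (\p.true))
step 1: [delta@0.0.0.1] ((let x = (((\y.4) false) == ((\z.z) 9)) in (let u = 8 in ((\v.(\w.1)) u))) (\p.true))
step 2: [beta@0.0.0] ((let x = (4 == ((\z.z) 9)) in (let u = 8 in ((\v.(\w.1)) u))) (\p.true))
step 3: [beta@0.0.1] ((let x = (4 == 9) in (let u = 8 in ((\v.(\w.1)) u))) (\p.true))
step 4: [delta@0.0] ((let x = false in (let u = 8 in ((\v.(\w.1)) u))) (\p.true))
step 5: [let@0] ((let u = 8 in ((\v.(\w.1)) u)) (\p.true))
step 6: [let@0] (((\v.(\w.1)) 8) (\p.true))
step 7: [beta@0] ((\w.1) (\p.true))
step 8: [beta@root] 1

Answer: 1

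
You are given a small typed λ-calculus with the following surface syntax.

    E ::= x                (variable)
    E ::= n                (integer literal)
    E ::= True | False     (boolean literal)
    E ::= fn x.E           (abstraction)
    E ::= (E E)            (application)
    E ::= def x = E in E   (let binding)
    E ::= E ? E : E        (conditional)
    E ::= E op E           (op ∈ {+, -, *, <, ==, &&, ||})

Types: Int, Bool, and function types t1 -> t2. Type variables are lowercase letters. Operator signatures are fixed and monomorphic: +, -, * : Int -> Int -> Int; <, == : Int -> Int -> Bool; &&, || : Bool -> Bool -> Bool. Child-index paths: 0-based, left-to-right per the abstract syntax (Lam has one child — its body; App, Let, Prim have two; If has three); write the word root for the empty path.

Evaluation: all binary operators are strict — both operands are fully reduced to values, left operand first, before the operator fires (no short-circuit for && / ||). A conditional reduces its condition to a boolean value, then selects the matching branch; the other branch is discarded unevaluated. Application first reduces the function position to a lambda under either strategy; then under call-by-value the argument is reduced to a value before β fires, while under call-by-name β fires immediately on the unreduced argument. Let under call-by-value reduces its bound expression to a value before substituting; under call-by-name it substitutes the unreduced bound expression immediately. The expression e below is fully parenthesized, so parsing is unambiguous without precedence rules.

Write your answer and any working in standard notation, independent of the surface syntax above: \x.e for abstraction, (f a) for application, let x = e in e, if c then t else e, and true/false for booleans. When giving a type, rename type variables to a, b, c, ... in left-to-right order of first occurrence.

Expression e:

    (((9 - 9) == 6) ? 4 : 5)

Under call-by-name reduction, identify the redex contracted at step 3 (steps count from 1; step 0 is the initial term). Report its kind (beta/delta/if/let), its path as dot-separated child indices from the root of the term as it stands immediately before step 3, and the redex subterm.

Answer: if at root : (if false then 4 else 5)

Derivation:
step 0: (if ((9 - 9) == 6) then 4 else 5)
step 1: [delta@0.0] (if (0 == 6) then 4 else 5)
step 2: [delta@0] (if false then 4 else 5)
step 3: [if@root] 5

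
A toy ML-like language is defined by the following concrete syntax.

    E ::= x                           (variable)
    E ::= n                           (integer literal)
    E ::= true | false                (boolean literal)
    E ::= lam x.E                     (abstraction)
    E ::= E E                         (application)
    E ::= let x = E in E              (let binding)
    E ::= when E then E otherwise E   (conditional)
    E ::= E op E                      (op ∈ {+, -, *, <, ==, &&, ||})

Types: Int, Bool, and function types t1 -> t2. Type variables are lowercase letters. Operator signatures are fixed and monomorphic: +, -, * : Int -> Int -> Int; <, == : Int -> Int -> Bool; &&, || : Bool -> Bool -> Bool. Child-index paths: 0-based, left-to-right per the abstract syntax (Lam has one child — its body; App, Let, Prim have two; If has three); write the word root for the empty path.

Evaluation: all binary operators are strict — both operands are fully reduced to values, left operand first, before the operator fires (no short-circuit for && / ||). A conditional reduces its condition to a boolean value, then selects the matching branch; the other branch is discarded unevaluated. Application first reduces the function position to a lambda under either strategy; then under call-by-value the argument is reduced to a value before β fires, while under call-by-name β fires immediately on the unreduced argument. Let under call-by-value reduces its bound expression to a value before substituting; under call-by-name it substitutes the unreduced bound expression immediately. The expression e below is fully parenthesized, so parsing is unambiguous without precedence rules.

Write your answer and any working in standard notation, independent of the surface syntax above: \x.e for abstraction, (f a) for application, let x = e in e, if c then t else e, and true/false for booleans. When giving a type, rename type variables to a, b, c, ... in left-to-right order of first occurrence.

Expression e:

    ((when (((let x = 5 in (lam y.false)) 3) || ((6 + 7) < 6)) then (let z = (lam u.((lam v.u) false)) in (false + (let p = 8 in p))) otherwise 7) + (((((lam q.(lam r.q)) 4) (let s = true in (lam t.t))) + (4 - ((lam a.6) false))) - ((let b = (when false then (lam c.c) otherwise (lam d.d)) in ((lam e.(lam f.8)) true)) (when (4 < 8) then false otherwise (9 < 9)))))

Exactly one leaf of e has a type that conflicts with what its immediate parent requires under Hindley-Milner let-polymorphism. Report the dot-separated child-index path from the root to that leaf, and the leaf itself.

Answer: 0.1.1.0 : false

Working:
let x : Int
\y._ : a -> Bool
  unify a -> Bool ~ Int -> b
  unify a ~ Int
  unify Bool ~ b
_ _ : Bool
  unify Bool ~ Bool
  unify Int ~ Int
  unify Int ~ Int
  unify Int ~ Int
  unify Int ~ Int
  unify Bool ~ Bool
  unify Bool ~ Bool
u : c
\v._ : d -> c
  unify d -> c ~ Bool -> e
  unify d ~ Bool
  unify c ~ e
_ _ : e
\u._ : e -> e
let z : forall. e -> e
  unify Bool ~ Int
  FAIL: mismatch Bool ~ Int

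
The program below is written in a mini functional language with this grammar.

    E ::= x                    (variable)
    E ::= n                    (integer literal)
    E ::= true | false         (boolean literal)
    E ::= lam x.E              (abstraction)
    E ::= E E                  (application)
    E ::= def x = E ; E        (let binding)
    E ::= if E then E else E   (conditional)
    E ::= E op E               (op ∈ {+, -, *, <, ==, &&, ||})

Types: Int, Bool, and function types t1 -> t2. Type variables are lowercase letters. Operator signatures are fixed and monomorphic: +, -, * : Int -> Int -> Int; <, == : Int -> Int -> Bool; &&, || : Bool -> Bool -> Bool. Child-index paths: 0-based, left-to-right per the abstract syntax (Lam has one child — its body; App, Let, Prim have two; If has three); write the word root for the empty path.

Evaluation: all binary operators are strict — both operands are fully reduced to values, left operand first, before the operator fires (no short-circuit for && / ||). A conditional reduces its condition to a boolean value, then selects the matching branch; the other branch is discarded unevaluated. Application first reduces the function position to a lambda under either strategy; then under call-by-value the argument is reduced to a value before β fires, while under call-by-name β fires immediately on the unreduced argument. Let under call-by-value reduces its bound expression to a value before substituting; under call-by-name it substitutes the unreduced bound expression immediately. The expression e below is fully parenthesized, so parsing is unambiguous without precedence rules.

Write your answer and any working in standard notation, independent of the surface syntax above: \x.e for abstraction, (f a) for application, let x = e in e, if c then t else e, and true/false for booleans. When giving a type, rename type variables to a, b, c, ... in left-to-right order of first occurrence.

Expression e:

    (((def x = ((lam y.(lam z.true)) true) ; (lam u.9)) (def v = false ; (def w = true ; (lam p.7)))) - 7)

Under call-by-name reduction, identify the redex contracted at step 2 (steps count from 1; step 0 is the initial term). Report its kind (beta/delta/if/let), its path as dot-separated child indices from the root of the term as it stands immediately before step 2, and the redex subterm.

Derivation:
step 0: (((let x = ((\y.(\z.true)) true) in (\u.9)) (let v = false in (let w = true in (\p.7)))) - 7)
step 1: [let@0.0] (((\u.9) (let v = false in (let w = true in (\p.7)))) - 7)
step 2: [beta@0] (9 - 7)

Answer: beta at 0 : ((\u.9) (let v = false in (let w = true in (\p.7))))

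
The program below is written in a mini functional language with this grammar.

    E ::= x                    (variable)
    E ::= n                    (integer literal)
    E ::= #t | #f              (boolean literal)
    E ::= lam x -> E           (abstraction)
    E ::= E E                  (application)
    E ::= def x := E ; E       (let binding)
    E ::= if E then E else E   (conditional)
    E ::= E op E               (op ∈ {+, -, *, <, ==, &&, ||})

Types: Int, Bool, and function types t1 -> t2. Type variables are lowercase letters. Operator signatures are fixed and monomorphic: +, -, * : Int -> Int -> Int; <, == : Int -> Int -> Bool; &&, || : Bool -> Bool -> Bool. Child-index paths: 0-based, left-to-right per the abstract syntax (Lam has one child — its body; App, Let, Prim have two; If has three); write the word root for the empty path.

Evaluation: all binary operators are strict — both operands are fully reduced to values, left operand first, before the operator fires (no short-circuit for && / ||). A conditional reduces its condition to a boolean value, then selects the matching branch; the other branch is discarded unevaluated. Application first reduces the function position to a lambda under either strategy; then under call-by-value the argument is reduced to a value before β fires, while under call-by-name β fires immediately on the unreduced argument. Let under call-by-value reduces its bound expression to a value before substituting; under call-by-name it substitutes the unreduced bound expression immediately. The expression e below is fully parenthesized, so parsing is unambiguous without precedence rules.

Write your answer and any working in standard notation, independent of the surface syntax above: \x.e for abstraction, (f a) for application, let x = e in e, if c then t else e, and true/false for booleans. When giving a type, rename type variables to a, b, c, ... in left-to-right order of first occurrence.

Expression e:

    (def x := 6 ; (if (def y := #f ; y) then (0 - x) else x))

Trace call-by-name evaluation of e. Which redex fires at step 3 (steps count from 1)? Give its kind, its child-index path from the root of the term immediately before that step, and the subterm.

Derivation:
step 0: (let x = 6 in (if (let y = false in y) then (0 - x) else x))
step 1: [let@root] (if (let y = false in y) then (0 - 6) else 6)
step 2: [let@0] (if false then (0 - 6) else 6)
step 3: [if@root] 6

Answer: if at root : (if false then (0 - 6) else 6)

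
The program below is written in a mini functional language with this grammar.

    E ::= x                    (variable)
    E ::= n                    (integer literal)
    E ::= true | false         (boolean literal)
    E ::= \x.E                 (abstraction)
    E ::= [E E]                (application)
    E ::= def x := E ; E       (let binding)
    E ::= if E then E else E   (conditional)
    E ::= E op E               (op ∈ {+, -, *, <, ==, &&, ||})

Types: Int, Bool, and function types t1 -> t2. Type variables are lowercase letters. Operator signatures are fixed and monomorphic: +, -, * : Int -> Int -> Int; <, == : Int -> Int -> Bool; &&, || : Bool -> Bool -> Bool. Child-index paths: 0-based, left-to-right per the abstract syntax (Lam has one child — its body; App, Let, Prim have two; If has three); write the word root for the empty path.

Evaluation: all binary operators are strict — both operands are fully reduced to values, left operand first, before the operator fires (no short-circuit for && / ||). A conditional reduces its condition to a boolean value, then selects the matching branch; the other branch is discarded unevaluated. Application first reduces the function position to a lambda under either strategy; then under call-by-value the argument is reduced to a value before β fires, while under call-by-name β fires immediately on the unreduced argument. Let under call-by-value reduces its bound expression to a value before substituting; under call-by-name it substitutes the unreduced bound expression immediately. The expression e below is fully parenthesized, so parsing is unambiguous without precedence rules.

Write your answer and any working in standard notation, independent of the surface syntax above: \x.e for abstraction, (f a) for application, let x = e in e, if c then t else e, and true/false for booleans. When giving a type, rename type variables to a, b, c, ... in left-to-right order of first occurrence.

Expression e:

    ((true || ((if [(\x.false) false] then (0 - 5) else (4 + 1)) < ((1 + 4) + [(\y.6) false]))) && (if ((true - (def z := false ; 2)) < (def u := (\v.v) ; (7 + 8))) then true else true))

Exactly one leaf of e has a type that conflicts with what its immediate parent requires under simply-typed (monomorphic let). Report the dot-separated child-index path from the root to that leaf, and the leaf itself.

Answer: 1.0.0.0 : true

Trace:
  unify Bool ~ Bool
\x._ : a -> Bool
  unify a -> Bool ~ Bool -> b
  unify a ~ Bool
  unify Bool ~ b
_ _ : Bool
  unify Bool ~ Bool
  unify Int ~ Int
  unify Int ~ Int
  unify Int ~ Int
  unify Int ~ Int
  unify Int ~ Int
  unify Int ~ Int
  unify Int ~ Int
  unify Int ~ Int
  unify Int ~ Int
\y._ : c -> Int
  unify c -> Int ~ Bool -> d
  unify c ~ Bool
  unify Int ~ d
_ _ : Int
  unify Int ~ Int
  unify Int ~ Int
  unify Bool ~ Bool
  unify Bool ~ Bool
  unify Bool ~ Int
  FAIL: mismatch Bool ~ Int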